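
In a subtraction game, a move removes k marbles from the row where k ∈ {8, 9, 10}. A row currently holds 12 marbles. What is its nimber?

Grundy values for subtraction set {8, 9, 10}:
g(0) = mex{} = 0
g(1) = mex{} = 0
g(2) = mex{} = 0
g(3) = mex{} = 0
g(4) = mex{} = 0
g(5) = mex{} = 0
g(6) = mex{} = 0
g(7) = mex{} = 0
g(8) = mex{0} = 1
g(9) = mex{0} = 1
g(10) = mex{0} = 1
g(11) = mex{0} = 1
g(12) = mex{0} = 1
So g(12) = 1.

1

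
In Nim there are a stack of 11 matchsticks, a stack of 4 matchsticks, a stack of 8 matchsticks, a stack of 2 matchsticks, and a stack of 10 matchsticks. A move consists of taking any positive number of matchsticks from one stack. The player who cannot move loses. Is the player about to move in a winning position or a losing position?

Winning position

Bitwise XOR of the heap sizes:
  1011  (11)
  0100  (4)
  1000  (8)
  0010  (2)
  1010  (10)
  ----
  1111  (15)
The nim-sum is 15 ≠ 0, so this is an N-position: the player to move can win.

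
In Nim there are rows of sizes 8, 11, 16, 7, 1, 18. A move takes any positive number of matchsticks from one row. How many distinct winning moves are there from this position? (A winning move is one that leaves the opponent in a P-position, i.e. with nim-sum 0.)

Nim-sum: 8 XOR 11 XOR 16 XOR 7 XOR 1 XOR 18 = 7.
The overall nim-sum is X = 7. A row of size p has a winning move iff p XOR X < p (reduce it to p XOR X).
  8: 8 XOR 7 = 15 ≥ 8 — no move.
  11: 11 XOR 7 = 12 ≥ 11 — no move.
  16: 16 XOR 7 = 23 ≥ 16 — no move.
  7: 7 XOR 7 = 0 < 7 — winning move (to 0).
  1: 1 XOR 7 = 6 ≥ 1 — no move.
  18: 18 XOR 7 = 21 ≥ 18 — no move.
That gives 1 winning move.

1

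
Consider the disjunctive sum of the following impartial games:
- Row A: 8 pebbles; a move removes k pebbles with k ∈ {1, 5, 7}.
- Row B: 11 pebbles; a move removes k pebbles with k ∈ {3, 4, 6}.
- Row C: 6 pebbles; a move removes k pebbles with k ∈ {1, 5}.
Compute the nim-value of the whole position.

0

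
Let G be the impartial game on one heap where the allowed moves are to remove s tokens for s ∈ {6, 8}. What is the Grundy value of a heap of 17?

0

Grundy values for subtraction set {6, 8}:
k:     0  1  2  3  4  5  6  7  8  9 10 11 12 13 14 15 16 17
g(k):  0  0  0  0  0  0  1  1  1  1  1  1  2  2  0  0  0  0
So g(17) = 0.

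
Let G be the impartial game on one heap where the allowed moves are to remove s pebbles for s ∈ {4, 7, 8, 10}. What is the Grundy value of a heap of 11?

2

Compute g(0), g(1), … for moves {4, 7, 8, 10}:
k:     0  1  2  3  4  5  6  7  8  9 10 11
g(k):  0  0  0  0  1  1  1  1  2  2  2  2
So g(11) = 2.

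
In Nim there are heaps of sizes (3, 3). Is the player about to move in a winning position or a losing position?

Losing position

Nim-sum: 3 ⊕ 3 = 0.
The nim-sum is 0, so this is a P-position: the player to move is in a losing position under optimal play.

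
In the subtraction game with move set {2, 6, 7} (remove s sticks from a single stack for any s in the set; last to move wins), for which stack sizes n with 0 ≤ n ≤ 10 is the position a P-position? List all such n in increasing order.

0, 1, 4, 5, 9

Build the Grundy sequence with g(k) = mex{g(k−s) : s ∈ {2, 6, 7}, s ≤ k}:
g(0) = mex{} = 0
g(1) = mex{} = 0
g(2) = mex{0} = 1
g(3) = mex{0} = 1
g(4) = mex{1} = 0
g(5) = mex{1} = 0
g(6) = mex{0} = 1
g(7) = mex{0} = 1
g(8) = mex{0,1} = 2
g(9) = mex{1} = 0
g(10) = mex{0,1,2} = 3
The P-positions (g = 0) in 0..10 are 0, 1, 4, 5, 9.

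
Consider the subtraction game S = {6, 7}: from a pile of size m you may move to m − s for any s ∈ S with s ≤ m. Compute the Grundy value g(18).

0

Grundy values for subtraction set {6, 7}:
k:     0  1  2  3  4  5  6  7  8  9 10 11 12 13 14 15 16 17 18
g(k):  0  0  0  0  0  0  1  1  1  1  1  1  2  0  0  0  0  0  0
So g(18) = 0.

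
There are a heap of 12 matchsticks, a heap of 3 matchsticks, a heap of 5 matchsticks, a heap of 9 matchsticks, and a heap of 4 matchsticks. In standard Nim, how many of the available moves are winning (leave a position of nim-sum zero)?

Write each in binary and XOR column by column:
  1100  (12)
  0011  (3)
  0101  (5)
  1001  (9)
  0100  (4)
  ----
  0111  (7)
The overall nim-sum is X = 7. A heap of size p has a winning move iff p XOR X < p (reduce it to p XOR X).
  12: 12 XOR 7 = 11 < 12 — winning move (to 11).
  3: 3 XOR 7 = 4 ≥ 3 — no move.
  5: 5 XOR 7 = 2 < 5 — winning move (to 2).
  9: 9 XOR 7 = 14 ≥ 9 — no move.
  4: 4 XOR 7 = 3 < 4 — winning move (to 3).
That gives 3 winning moves.

3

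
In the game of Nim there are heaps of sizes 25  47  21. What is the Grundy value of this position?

Nim-sum: 25 ⊕ 47 ⊕ 21 = 35.

35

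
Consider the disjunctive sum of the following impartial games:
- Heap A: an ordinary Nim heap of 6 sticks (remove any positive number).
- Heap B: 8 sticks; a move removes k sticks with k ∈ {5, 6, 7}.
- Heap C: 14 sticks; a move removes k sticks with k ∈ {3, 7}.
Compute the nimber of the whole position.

6

Heap A is a plain Nim heap of size 6, so its Grundy value is 6.
For heap B, compute g(0), g(1), … with moves {5, 6, 7}:
g(0) = mex{} = 0
g(1) = mex{} = 0
g(2) = mex{} = 0
g(3) = mex{} = 0
g(4) = mex{} = 0
g(5) = mex{0} = 1
g(6) = mex{0} = 1
g(7) = mex{0} = 1
g(8) = mex{0} = 1
So g(8) = 1.
For heap C, compute g(0), g(1), … with moves {3, 7}:
k:     0  1  2  3  4  5  6  7  8  9 10 11 12 13 14
g(k):  0  0  0  1  1  1  0  2  2  1  0  0  0  1  1
So g(14) = 1.
The value of a disjunctive sum is the nim-sum of the parts.
Combined value = 6 ⊕ 1 ⊕ 1 = 6.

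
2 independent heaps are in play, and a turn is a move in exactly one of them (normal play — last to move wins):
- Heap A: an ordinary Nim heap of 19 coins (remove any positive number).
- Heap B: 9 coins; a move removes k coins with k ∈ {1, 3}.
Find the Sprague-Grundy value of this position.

18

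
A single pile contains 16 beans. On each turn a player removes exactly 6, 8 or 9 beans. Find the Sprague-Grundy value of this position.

Grundy values for subtraction set {6, 8, 9}:
k:     0  1  2  3  4  5  6  7  8  9 10 11 12 13 14 15 16
g(k):  0  0  0  0  0  0  1  1  1  1  1  1  2  2  2  0  0
So g(16) = 0.

0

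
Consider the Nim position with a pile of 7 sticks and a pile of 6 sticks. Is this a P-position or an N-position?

N-position

Compute the nim-sum pairwise:
7 ⊕ 6 = 1
The nim-sum is 1 ≠ 0, so this is an N-position: the player to move can win.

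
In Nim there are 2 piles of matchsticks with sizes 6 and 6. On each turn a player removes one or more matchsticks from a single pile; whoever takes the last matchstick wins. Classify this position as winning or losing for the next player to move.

Losing position

Write each in binary and XOR column by column:
  110  (6)
  110  (6)
  ---
  000  (0)
The nim-sum is 0, so this is a P-position: the player to move is in a losing position under optimal play.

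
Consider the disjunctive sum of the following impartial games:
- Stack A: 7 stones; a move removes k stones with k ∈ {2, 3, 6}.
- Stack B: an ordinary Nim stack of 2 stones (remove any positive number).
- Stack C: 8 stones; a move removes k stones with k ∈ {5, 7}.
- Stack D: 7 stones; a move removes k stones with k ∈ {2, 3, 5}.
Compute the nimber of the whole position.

For stack A, compute g(0), g(1), … with moves {2, 3, 6}:
g(0) = mex{} = 0
g(1) = mex{} = 0
g(2) = mex{0} = 1
g(3) = mex{0} = 1
g(4) = mex{0,1} = 2
g(5) = mex{1} = 0
g(6) = mex{0,1,2} = 3
g(7) = mex{0,2} = 1
So g(7) = 1.
Stack B is a plain Nim stack of size 2, so its Grundy value is 2.
Grundy values for stack C (subtraction set {5, 7}):
k:     0  1  2  3  4  5  6  7  8
g(k):  0  0  0  0  0  1  1  1  1
So g(8) = 1.
Build the Grundy sequence for stack D with g(k) = mex{g(k−s) : s ∈ {2, 3, 5}, s ≤ k}:
g(0) = mex{} = 0
g(1) = mex{} = 0
g(2) = mex{0} = 1
g(3) = mex{0} = 1
g(4) = mex{0,1} = 2
g(5) = mex{0,1} = 2
g(6) = mex{0,1,2} = 3
g(7) = mex{1,2} = 0
So g(7) = 0.
The value of a disjunctive sum is the nim-sum of the parts.
Combined value = 1 XOR 2 XOR 1 XOR 0 = 2.

2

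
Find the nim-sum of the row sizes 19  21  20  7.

Nim-sum: 19 ⊕ 21 ⊕ 20 ⊕ 7 = 21.

21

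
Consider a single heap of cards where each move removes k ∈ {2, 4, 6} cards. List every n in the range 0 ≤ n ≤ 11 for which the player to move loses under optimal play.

0, 1, 8, 9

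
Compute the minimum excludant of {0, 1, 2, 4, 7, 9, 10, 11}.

3

The values 0, 1, 2 are all present; 3 is the first non-negative integer missing from the set.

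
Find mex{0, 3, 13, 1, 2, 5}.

4

The values 0, 1, 2, 3 are all present; 4 is the first non-negative integer missing from the set.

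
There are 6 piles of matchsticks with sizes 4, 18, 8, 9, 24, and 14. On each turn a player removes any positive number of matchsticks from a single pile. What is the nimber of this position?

1

Write each in binary and XOR column by column:
  00100  (4)
  10010  (18)
  01000  (8)
  01001  (9)
  11000  (24)
  01110  (14)
  -----
  00001  (1)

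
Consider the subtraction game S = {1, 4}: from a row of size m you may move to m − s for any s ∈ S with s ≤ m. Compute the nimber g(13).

1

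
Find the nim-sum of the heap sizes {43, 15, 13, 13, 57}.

29

Nim-sum: 43 ⊕ 15 ⊕ 13 ⊕ 13 ⊕ 57 = 29.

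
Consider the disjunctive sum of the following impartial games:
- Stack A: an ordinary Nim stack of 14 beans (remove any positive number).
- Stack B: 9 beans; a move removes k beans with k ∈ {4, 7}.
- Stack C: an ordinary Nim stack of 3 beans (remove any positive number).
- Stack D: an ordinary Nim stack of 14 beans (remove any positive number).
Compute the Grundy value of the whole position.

Stack A is a plain Nim stack of size 14, so its Grundy value is 14.
Build the Grundy sequence for stack B with g(k) = mex{g(k−s) : s ∈ {4, 7}, s ≤ k}:
k:     0  1  2  3  4  5  6  7  8  9
g(k):  0  0  0  0  1  1  1  1  2  2
So g(9) = 2.
Stack C is a plain Nim stack of size 3, so its Grundy value is 3.
Stack D is a plain Nim stack of size 14, so its Grundy value is 14.
By the Sprague-Grundy theorem, the Grundy value of a sum of independent games is the XOR of the component values.
Combined value = 14 ⊕ 2 ⊕ 3 ⊕ 14 = 1.

1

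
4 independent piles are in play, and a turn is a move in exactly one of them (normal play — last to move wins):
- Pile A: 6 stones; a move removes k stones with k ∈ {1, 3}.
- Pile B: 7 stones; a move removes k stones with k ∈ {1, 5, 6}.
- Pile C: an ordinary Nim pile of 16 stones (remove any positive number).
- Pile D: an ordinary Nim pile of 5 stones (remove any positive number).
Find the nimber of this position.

Grundy values for pile A (subtraction set {1, 3}):
k:     0  1  2  3  4  5  6
g(k):  0  1  0  1  0  1  0
So g(6) = 0.
Build the Grundy sequence for pile B with g(k) = mex{g(k−s) : s ∈ {1, 5, 6}, s ≤ k}:
g(0) = mex{} = 0
g(1) = mex{0} = 1
g(2) = mex{1} = 0
g(3) = mex{0} = 1
g(4) = mex{1} = 0
g(5) = mex{0} = 1
g(6) = mex{0,1} = 2
g(7) = mex{0,1,2} = 3
So g(7) = 3.
Pile C is a plain Nim pile of size 16, so its Grundy value is 16.
Pile D is a plain Nim pile of size 5, so its Grundy value is 5.
The value of a disjunctive sum is the nim-sum of the parts.
Combined value = 0 XOR 3 XOR 16 XOR 5 = 22.

22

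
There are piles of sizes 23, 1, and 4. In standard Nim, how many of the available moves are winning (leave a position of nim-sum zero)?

Compute the nim-sum pairwise:
23 ⊕ 1 = 22
22 ⊕ 4 = 18
The overall nim-sum is X = 18. A pile of size p has a winning move iff p XOR X < p (reduce it to p XOR X).
  23: 23 XOR 18 = 5 < 23 — winning move (to 5).
  1: 1 XOR 18 = 19 ≥ 1 — no move.
  4: 4 XOR 18 = 22 ≥ 4 — no move.
That gives 1 winning move.

1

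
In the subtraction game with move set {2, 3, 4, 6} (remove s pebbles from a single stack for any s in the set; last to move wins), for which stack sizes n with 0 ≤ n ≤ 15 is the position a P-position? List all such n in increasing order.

Build the Grundy sequence with g(k) = mex{g(k−s) : s ∈ {2, 3, 4, 6}, s ≤ k}:
k:     0  1  2  3  4  5  6  7  8  9 10 11 12 13 14 15
g(k):  0  0  1  1  2  2  3  3  0  0  1  1  2  2  3  3
The P-positions (g = 0) in 0..15 are 0, 1, 8, 9.

0, 1, 8, 9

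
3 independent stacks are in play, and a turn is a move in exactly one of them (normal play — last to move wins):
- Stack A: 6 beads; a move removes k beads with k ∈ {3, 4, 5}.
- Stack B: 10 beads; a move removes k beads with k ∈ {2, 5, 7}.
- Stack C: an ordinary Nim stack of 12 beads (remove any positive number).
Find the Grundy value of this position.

14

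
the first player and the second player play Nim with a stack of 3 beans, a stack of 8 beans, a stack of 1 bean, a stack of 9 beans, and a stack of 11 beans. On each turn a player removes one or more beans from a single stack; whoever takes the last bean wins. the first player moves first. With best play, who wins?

Bitwise XOR of the heap sizes:
  0011  (3)
  1000  (8)
  0001  (1)
  1001  (9)
  1011  (11)
  ----
  1000  (8)
The nim-sum is 8 ≠ 0, so this is an N-position: the player to move can win; the first player has a winning move.

the first player wins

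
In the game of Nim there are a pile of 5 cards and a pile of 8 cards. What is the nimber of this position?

Compute the nim-sum pairwise:
5 ⊕ 8 = 13

13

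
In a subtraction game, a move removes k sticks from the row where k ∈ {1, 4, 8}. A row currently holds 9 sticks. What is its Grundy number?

2

Grundy values for subtraction set {1, 4, 8}:
g(0) = mex{} = 0
g(1) = mex{0} = 1
g(2) = mex{1} = 0
g(3) = mex{0} = 1
g(4) = mex{0,1} = 2
g(5) = mex{1,2} = 0
g(6) = mex{0} = 1
g(7) = mex{1} = 0
g(8) = mex{0,2} = 1
g(9) = mex{0,1} = 2
So g(9) = 2.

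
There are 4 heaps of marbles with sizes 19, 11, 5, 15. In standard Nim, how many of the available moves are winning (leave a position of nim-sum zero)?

1

Compute the nim-sum pairwise:
19 ⊕ 11 = 24
24 ⊕ 5 = 29
29 ⊕ 15 = 18
The overall nim-sum is X = 18. A heap of size p has a winning move iff p XOR X < p (reduce it to p XOR X).
  19: 19 XOR 18 = 1 < 19 — winning move (to 1).
  11: 11 XOR 18 = 25 ≥ 11 — no move.
  5: 5 XOR 18 = 23 ≥ 5 — no move.
  15: 15 XOR 18 = 29 ≥ 15 — no move.
That gives 1 winning move.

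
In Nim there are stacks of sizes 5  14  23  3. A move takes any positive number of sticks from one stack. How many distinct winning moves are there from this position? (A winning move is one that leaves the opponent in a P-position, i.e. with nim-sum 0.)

Compute the nim-sum pairwise:
5 ^ 14 = 11
11 ^ 23 = 28
28 ^ 3 = 31
The overall nim-sum is X = 31. A stack of size p has a winning move iff p XOR X < p (reduce it to p XOR X).
  5: 5 XOR 31 = 26 ≥ 5 — no move.
  14: 14 XOR 31 = 17 ≥ 14 — no move.
  23: 23 XOR 31 = 8 < 23 — winning move (to 8).
  3: 3 XOR 31 = 28 ≥ 3 — no move.
That gives 1 winning move.

1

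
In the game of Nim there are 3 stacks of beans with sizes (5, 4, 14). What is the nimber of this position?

Compute the nim-sum pairwise:
5 ^ 4 = 1
1 ^ 14 = 15

15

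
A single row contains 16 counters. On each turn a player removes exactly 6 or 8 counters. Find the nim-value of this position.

Build the Grundy sequence with g(k) = mex{g(k−s) : s ∈ {6, 8}, s ≤ k}:
k:     0  1  2  3  4  5  6  7  8  9 10 11 12 13 14 15 16
g(k):  0  0  0  0  0  0  1  1  1  1  1  1  2  2  0  0  0
So g(16) = 0.

0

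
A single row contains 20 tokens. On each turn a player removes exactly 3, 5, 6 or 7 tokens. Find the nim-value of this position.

Compute g(0), g(1), … for moves {3, 5, 6, 7}:
k:     0  1  2  3  4  5  6  7  8  9 10 11 12 13 14 15 16 17 18 19 20
g(k):  0  0  0  1  1  1  2  2  2  3  0  0  0  1  1  1  2  2  2  3  0
So g(20) = 0.

0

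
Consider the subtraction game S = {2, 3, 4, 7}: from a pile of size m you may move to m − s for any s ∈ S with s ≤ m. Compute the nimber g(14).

Grundy values for subtraction set {2, 3, 4, 7}:
k:     0  1  2  3  4  5  6  7  8  9 10 11 12 13 14
g(k):  0  0  1  1  2  2  0  3  1  4  2  0  0  1  1
So g(14) = 1.

1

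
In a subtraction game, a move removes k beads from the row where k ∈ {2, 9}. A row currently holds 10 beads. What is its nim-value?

1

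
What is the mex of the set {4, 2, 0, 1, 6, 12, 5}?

3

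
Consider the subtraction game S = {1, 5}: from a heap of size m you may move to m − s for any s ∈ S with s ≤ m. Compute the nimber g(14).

Build the Grundy sequence with g(k) = mex{g(k−s) : s ∈ {1, 5}, s ≤ k}:
k:     0  1  2  3  4  5  6  7  8  9 10 11 12 13 14
g(k):  0  1  0  1  0  1  0  1  0  1  0  1  0  1  0
So g(14) = 0.

0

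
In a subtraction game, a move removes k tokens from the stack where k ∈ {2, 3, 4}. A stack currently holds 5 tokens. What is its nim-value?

2

Build the Grundy sequence with g(k) = mex{g(k−s) : s ∈ {2, 3, 4}, s ≤ k}:
g(0) = mex{} = 0
g(1) = mex{} = 0
g(2) = mex{0} = 1
g(3) = mex{0} = 1
g(4) = mex{0,1} = 2
g(5) = mex{0,1} = 2
So g(5) = 2.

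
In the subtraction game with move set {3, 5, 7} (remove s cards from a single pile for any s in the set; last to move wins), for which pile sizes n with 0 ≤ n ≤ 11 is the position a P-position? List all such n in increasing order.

Grundy values for subtraction set {3, 5, 7}:
k:     0  1  2  3  4  5  6  7  8  9 10 11
g(k):  0  0  0  1  1  1  2  2  2  3  0  0
The P-positions (g = 0) in 0..11 are 0, 1, 2, 10, 11.

0, 1, 2, 10, 11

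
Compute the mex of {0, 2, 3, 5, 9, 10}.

0 is in the set but 1 is not, so the mex is 1.

1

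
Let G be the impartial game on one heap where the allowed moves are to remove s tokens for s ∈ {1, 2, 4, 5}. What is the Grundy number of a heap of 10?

1

Build the Grundy sequence with g(k) = mex{g(k−s) : s ∈ {1, 2, 4, 5}, s ≤ k}:
k:     0  1  2  3  4  5  6  7  8  9 10
g(k):  0  1  2  0  1  2  0  1  2  0  1
So g(10) = 1.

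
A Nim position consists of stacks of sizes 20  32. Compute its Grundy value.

52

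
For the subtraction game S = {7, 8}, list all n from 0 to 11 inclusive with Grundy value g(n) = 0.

0, 1, 2, 3, 4, 5, 6

Build the Grundy sequence with g(k) = mex{g(k−s) : s ∈ {7, 8}, s ≤ k}:
g(0) = mex{} = 0
g(1) = mex{} = 0
g(2) = mex{} = 0
g(3) = mex{} = 0
g(4) = mex{} = 0
g(5) = mex{} = 0
g(6) = mex{} = 0
g(7) = mex{0} = 1
g(8) = mex{0} = 1
g(9) = mex{0} = 1
g(10) = mex{0} = 1
g(11) = mex{0} = 1
The P-positions (g = 0) in 0..11 are 0, 1, 2, 3, 4, 5, 6.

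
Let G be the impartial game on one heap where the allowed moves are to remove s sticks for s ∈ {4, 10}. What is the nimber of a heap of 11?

2

Grundy values for subtraction set {4, 10}:
g(0) = mex{} = 0
g(1) = mex{} = 0
g(2) = mex{} = 0
g(3) = mex{} = 0
g(4) = mex{0} = 1
g(5) = mex{0} = 1
g(6) = mex{0} = 1
g(7) = mex{0} = 1
g(8) = mex{1} = 0
g(9) = mex{1} = 0
g(10) = mex{0,1} = 2
g(11) = mex{0,1} = 2
So g(11) = 2.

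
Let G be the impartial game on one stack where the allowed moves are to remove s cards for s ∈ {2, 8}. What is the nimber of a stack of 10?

Compute g(0), g(1), … for moves {2, 8}:
g(0) = mex{} = 0
g(1) = mex{} = 0
g(2) = mex{0} = 1
g(3) = mex{0} = 1
g(4) = mex{1} = 0
g(5) = mex{1} = 0
g(6) = mex{0} = 1
g(7) = mex{0} = 1
g(8) = mex{0,1} = 2
g(9) = mex{0,1} = 2
g(10) = mex{1,2} = 0
So g(10) = 0.

0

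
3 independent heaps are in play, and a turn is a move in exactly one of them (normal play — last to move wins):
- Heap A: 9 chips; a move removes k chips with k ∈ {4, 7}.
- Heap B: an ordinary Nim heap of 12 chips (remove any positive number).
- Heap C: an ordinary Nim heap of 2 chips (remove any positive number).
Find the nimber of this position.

12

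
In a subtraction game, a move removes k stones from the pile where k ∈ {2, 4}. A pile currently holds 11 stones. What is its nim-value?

2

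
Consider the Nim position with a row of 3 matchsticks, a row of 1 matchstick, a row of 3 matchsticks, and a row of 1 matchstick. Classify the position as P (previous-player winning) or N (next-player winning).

P-position

Nim-sum: 3 ⊕ 1 ⊕ 3 ⊕ 1 = 0.
The nim-sum is 0, so this is a P-position: the player to move is in a losing position under optimal play.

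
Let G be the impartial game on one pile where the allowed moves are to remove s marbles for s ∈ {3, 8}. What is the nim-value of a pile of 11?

0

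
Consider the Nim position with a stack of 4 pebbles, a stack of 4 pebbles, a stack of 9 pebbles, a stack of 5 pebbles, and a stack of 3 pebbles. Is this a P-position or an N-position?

Compute the nim-sum pairwise:
4 ⊕ 4 = 0
0 ⊕ 9 = 9
9 ⊕ 5 = 12
12 ⊕ 3 = 15
The nim-sum is 15 ≠ 0, so this is an N-position: the player to move can win.

N-position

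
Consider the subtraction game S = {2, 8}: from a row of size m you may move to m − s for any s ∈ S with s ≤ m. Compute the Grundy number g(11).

0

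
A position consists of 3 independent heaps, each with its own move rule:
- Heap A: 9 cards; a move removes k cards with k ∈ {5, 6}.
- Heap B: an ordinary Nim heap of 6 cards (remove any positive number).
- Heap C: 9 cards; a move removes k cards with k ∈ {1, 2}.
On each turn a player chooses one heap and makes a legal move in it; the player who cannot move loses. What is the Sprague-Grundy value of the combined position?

7

Grundy values for heap A (subtraction set {5, 6}):
g(0) = mex{} = 0
g(1) = mex{} = 0
g(2) = mex{} = 0
g(3) = mex{} = 0
g(4) = mex{} = 0
g(5) = mex{0} = 1
g(6) = mex{0} = 1
g(7) = mex{0} = 1
g(8) = mex{0} = 1
g(9) = mex{0} = 1
So g(9) = 1.
Heap B is a plain Nim heap of size 6, so its Grundy value is 6.
For heap C, compute g(0), g(1), … with moves {1, 2}:
g(0) = mex{} = 0
g(1) = mex{0} = 1
g(2) = mex{0,1} = 2
g(3) = mex{1,2} = 0
g(4) = mex{0,2} = 1
g(5) = mex{0,1} = 2
g(6) = mex{1,2} = 0
g(7) = mex{0,2} = 1
g(8) = mex{0,1} = 2
g(9) = mex{1,2} = 0
So g(9) = 0.
By the Sprague-Grundy theorem, the Grundy value of a sum of independent games is the XOR of the component values.
Combined value = 1 ⊕ 6 ⊕ 0 = 7.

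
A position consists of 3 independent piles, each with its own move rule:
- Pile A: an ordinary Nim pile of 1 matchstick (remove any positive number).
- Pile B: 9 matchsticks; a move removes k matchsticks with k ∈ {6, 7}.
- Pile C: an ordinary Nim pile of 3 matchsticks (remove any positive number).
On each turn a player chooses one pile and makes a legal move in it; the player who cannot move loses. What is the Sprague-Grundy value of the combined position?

Pile A is a plain Nim pile of size 1, so its Grundy value is 1.
Grundy values for pile B (subtraction set {6, 7}):
k:     0  1  2  3  4  5  6  7  8  9
g(k):  0  0  0  0  0  0  1  1  1  1
So g(9) = 1.
Pile C is a plain Nim pile of size 3, so its Grundy value is 3.
By the Sprague-Grundy theorem, the Grundy value of a sum of independent games is the XOR of the component values.
Combined value = 1 XOR 1 XOR 3 = 3.

3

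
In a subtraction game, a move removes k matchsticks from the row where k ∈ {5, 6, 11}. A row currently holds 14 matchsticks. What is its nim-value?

2

Compute g(0), g(1), … for moves {5, 6, 11}:
g(0) = mex{} = 0
g(1) = mex{} = 0
g(2) = mex{} = 0
g(3) = mex{} = 0
g(4) = mex{} = 0
g(5) = mex{0} = 1
g(6) = mex{0} = 1
g(7) = mex{0} = 1
g(8) = mex{0} = 1
g(9) = mex{0} = 1
g(10) = mex{0,1} = 2
g(11) = mex{0,1} = 2
g(12) = mex{0,1} = 2
g(13) = mex{0,1} = 2
g(14) = mex{0,1} = 2
So g(14) = 2.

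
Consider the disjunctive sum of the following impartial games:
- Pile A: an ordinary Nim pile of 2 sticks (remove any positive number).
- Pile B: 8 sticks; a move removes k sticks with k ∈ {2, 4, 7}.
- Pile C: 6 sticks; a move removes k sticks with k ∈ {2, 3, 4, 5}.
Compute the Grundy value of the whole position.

Pile A is a plain Nim pile of size 2, so its Grundy value is 2.
For pile B, compute g(0), g(1), … with moves {2, 4, 7}:
g(0) = mex{} = 0
g(1) = mex{} = 0
g(2) = mex{0} = 1
g(3) = mex{0} = 1
g(4) = mex{0,1} = 2
g(5) = mex{0,1} = 2
g(6) = mex{1,2} = 0
g(7) = mex{0,1,2} = 3
g(8) = mex{0,2} = 1
So g(8) = 1.
Build the Grundy sequence for pile C with g(k) = mex{g(k−s) : s ∈ {2, 3, 4, 5}, s ≤ k}:
k:     0  1  2  3  4  5  6
g(k):  0  0  1  1  2  2  3
So g(6) = 3.
By the Sprague-Grundy theorem, the Grundy value of a sum of independent games is the XOR of the component values.
Combined value = 2 XOR 1 XOR 3 = 0.

0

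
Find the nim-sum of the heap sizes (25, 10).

Nim-sum: 25 XOR 10 = 19.

19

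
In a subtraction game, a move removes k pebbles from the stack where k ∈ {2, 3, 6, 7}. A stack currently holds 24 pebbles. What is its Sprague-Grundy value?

3

Build the Grundy sequence with g(k) = mex{g(k−s) : s ∈ {2, 3, 6, 7}, s ≤ k}:
k:     0  1  2  3  4  5  6  7  8  9 10 11 12 13 14 15 16 17 18 19 20 21 22 23 24
g(k):  0  0  1  1  2  0  3  1  2  0  0  1  1  2  0  3  1  2  0  0  1  1  2  0  3
So g(24) = 3.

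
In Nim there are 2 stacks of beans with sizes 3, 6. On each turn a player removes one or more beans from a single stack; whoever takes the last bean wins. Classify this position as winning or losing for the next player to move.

Nim-sum: 3 ^ 6 = 5.
The nim-sum is 5 ≠ 0, so this is an N-position: the player to move can win.

Winning position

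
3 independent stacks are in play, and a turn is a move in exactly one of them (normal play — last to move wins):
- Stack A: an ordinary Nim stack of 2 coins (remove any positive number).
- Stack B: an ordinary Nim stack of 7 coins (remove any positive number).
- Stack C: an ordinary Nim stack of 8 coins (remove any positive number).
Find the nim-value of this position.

13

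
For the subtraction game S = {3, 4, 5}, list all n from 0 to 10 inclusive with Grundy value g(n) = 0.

Build the Grundy sequence with g(k) = mex{g(k−s) : s ∈ {3, 4, 5}, s ≤ k}:
k:     0  1  2  3  4  5  6  7  8  9 10
g(k):  0  0  0  1  1  1  2  2  0  0  0
The P-positions (g = 0) in 0..10 are 0, 1, 2, 8, 9, 10.

0, 1, 2, 8, 9, 10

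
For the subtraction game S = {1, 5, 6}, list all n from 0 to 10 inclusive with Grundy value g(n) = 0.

0, 2, 4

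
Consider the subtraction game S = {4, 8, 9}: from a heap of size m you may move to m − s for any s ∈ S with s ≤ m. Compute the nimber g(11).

Build the Grundy sequence with g(k) = mex{g(k−s) : s ∈ {4, 8, 9}, s ≤ k}:
k:     0  1  2  3  4  5  6  7  8  9 10 11
g(k):  0  0  0  0  1  1  1  1  2  2  2  2
So g(11) = 2.

2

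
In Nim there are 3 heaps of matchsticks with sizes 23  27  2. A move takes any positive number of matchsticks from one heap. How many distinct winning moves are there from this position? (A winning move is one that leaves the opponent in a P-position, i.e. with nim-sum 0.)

Nim-sum: 23 ^ 27 ^ 2 = 14.
The overall nim-sum is X = 14. A heap of size p has a winning move iff p XOR X < p (reduce it to p XOR X).
  23: 23 XOR 14 = 25 ≥ 23 — no move.
  27: 27 XOR 14 = 21 < 27 — winning move (to 21).
  2: 2 XOR 14 = 12 ≥ 2 — no move.
That gives 1 winning move.

1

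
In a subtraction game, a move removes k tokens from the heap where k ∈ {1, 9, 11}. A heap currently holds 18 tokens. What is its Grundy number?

Build the Grundy sequence with g(k) = mex{g(k−s) : s ∈ {1, 9, 11}, s ≤ k}:
k:     0  1  2  3  4  5  6  7  8  9 10 11 12 13 14 15 16 17 18
g(k):  0  1  0  1  0  1  0  1  0  1  0  1  0  1  0  1  0  1  0
So g(18) = 0.

0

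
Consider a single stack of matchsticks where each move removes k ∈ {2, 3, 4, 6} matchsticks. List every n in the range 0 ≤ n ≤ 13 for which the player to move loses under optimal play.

0, 1, 8, 9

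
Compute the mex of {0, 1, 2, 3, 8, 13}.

The values 0, 1, 2, 3 are all present; 4 is the first non-negative integer missing from the set.

4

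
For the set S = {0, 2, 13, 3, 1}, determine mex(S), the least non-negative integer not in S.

4

The values 0, 1, 2, 3 are all present; 4 is the first non-negative integer missing from the set.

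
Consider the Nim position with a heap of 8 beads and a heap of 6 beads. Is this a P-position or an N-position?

N-position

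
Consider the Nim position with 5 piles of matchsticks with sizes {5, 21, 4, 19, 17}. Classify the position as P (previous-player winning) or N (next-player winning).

N-position

Nim-sum: 5 ⊕ 21 ⊕ 4 ⊕ 19 ⊕ 17 = 22.
The nim-sum is 22 ≠ 0, so this is an N-position: the player to move can win.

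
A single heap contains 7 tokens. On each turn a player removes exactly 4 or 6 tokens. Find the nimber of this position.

1

Build the Grundy sequence with g(k) = mex{g(k−s) : s ∈ {4, 6}, s ≤ k}:
k:     0  1  2  3  4  5  6  7
g(k):  0  0  0  0  1  1  1  1
So g(7) = 1.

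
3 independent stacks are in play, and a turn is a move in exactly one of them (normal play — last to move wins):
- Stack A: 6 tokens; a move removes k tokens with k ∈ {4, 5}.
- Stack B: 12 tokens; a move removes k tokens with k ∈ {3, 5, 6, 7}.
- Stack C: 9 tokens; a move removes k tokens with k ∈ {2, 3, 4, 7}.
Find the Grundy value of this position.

Grundy values for stack A (subtraction set {4, 5}):
k:     0  1  2  3  4  5  6
g(k):  0  0  0  0  1  1  1
So g(6) = 1.
Grundy values for stack B (subtraction set {3, 5, 6, 7}):
k:     0  1  2  3  4  5  6  7  8  9 10 11 12
g(k):  0  0  0  1  1  1  2  2  2  3  0  0  0
So g(12) = 0.
Grundy values for stack C (subtraction set {2, 3, 4, 7}):
g(0) = mex{} = 0
g(1) = mex{} = 0
g(2) = mex{0} = 1
g(3) = mex{0} = 1
g(4) = mex{0,1} = 2
g(5) = mex{0,1} = 2
g(6) = mex{1,2} = 0
g(7) = mex{0,1,2} = 3
g(8) = mex{0,2} = 1
g(9) = mex{0,1,2,3} = 4
So g(9) = 4.
The value of a disjunctive sum is the nim-sum of the parts.
Combined value = 1 ⊕ 0 ⊕ 4 = 5.

5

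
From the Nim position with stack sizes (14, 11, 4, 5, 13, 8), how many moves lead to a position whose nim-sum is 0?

Compute the nim-sum pairwise:
14 ^ 11 = 5
5 ^ 4 = 1
1 ^ 5 = 4
4 ^ 13 = 9
9 ^ 8 = 1
The overall nim-sum is X = 1. A stack of size p has a winning move iff p XOR X < p (reduce it to p XOR X).
  14: 14 XOR 1 = 15 ≥ 14 — no move.
  11: 11 XOR 1 = 10 < 11 — winning move (to 10).
  4: 4 XOR 1 = 5 ≥ 4 — no move.
  5: 5 XOR 1 = 4 < 5 — winning move (to 4).
  13: 13 XOR 1 = 12 < 13 — winning move (to 12).
  8: 8 XOR 1 = 9 ≥ 8 — no move.
That gives 3 winning moves.

3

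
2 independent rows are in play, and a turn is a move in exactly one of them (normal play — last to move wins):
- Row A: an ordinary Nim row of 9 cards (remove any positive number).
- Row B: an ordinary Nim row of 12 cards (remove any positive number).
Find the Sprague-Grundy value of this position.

Row A is a plain Nim row of size 9, so its Grundy value is 9.
Row B is a plain Nim row of size 12, so its Grundy value is 12.
The value of a disjunctive sum is the nim-sum of the parts.
Combined value = 9 XOR 12 = 5.

5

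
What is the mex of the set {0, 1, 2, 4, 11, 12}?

The values 0, 1, 2 are all present; 3 is the first non-negative integer missing from the set.

3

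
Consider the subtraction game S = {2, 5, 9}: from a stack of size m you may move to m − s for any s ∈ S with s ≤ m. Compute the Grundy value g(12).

Build the Grundy sequence with g(k) = mex{g(k−s) : s ∈ {2, 5, 9}, s ≤ k}:
g(0) = mex{} = 0
g(1) = mex{} = 0
g(2) = mex{0} = 1
g(3) = mex{0} = 1
g(4) = mex{1} = 0
g(5) = mex{0,1} = 2
g(6) = mex{0} = 1
g(7) = mex{1,2} = 0
g(8) = mex{1} = 0
g(9) = mex{0} = 1
g(10) = mex{0,2} = 1
g(11) = mex{1} = 0
g(12) = mex{0,1} = 2
So g(12) = 2.

2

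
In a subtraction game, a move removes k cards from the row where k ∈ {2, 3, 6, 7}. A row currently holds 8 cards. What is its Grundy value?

2

Compute g(0), g(1), … for moves {2, 3, 6, 7}:
g(0) = mex{} = 0
g(1) = mex{} = 0
g(2) = mex{0} = 1
g(3) = mex{0} = 1
g(4) = mex{0,1} = 2
g(5) = mex{1} = 0
g(6) = mex{0,1,2} = 3
g(7) = mex{0,2} = 1
g(8) = mex{0,1,3} = 2
So g(8) = 2.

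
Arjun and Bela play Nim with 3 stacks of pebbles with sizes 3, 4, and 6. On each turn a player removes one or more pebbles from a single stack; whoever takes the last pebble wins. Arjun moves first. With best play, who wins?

Nim-sum: 3 XOR 4 XOR 6 = 1.
The nim-sum is 1 ≠ 0, so this is an N-position: the player to move can win; Arjun has a winning move.

Arjun wins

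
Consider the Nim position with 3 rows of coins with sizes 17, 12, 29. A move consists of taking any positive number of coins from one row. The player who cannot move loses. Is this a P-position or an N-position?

Nim-sum: 17 XOR 12 XOR 29 = 0.
The nim-sum is 0, so this is a P-position: the player to move is in a losing position under optimal play.

P-position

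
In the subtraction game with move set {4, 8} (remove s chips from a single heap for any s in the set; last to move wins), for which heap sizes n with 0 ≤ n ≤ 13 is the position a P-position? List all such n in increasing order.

0, 1, 2, 3, 12, 13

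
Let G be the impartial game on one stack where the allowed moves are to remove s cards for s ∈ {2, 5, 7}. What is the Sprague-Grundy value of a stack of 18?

Grundy values for subtraction set {2, 5, 7}:
k:     0  1  2  3  4  5  6  7  8  9 10 11 12 13 14 15 16 17 18
g(k):  0  0  1  1  0  2  1  3  2  2  0  3  1  0  0  1  1  2  2
So g(18) = 2.

2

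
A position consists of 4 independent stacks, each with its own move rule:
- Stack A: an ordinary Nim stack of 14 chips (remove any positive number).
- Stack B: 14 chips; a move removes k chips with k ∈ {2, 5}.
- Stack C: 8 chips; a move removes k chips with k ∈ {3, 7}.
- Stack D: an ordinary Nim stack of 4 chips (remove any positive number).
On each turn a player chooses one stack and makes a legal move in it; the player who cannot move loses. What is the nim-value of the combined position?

8

Stack A is a plain Nim stack of size 14, so its Grundy value is 14.
Grundy values for stack B (subtraction set {2, 5}):
k:     0  1  2  3  4  5  6  7  8  9 10 11 12 13 14
g(k):  0  0  1  1  0  2  1  0  0  1  1  0  2  1  0
So g(14) = 0.
Grundy values for stack C (subtraction set {3, 7}):
g(0) = mex{} = 0
g(1) = mex{} = 0
g(2) = mex{} = 0
g(3) = mex{0} = 1
g(4) = mex{0} = 1
g(5) = mex{0} = 1
g(6) = mex{1} = 0
g(7) = mex{0,1} = 2
g(8) = mex{0,1} = 2
So g(8) = 2.
Stack D is a plain Nim stack of size 4, so its Grundy value is 4.
The value of a disjunctive sum is the nim-sum of the parts.
Combined value = 14 XOR 0 XOR 2 XOR 4 = 8.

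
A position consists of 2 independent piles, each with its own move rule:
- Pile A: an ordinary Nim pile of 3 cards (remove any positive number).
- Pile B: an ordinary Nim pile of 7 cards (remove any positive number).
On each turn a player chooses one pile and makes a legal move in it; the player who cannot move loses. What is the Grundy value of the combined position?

Pile A is a plain Nim pile of size 3, so its Grundy value is 3.
Pile B is a plain Nim pile of size 7, so its Grundy value is 7.
By the Sprague-Grundy theorem, the Grundy value of a sum of independent games is the XOR of the component values.
Combined value = 3 XOR 7 = 4.

4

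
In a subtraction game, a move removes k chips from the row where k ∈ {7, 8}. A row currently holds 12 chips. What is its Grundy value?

Build the Grundy sequence with g(k) = mex{g(k−s) : s ∈ {7, 8}, s ≤ k}:
k:     0  1  2  3  4  5  6  7  8  9 10 11 12
g(k):  0  0  0  0  0  0  0  1  1  1  1  1  1
So g(12) = 1.

1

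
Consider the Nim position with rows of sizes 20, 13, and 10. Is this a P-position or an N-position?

N-position

Compute the nim-sum pairwise:
20 XOR 13 = 25
25 XOR 10 = 19
The nim-sum is 19 ≠ 0, so this is an N-position: the player to move can win.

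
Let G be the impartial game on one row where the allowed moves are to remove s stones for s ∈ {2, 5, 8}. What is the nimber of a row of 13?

1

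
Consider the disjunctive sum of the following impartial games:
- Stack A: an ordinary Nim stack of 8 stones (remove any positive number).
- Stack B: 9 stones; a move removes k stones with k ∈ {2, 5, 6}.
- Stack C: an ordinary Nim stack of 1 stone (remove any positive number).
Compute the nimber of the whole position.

11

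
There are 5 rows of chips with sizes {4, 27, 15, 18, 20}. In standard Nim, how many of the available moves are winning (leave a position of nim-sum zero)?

3

Compute the nim-sum pairwise:
4 XOR 27 = 31
31 XOR 15 = 16
16 XOR 18 = 2
2 XOR 20 = 22
The overall nim-sum is X = 22. A row of size p has a winning move iff p XOR X < p (reduce it to p XOR X).
  4: 4 XOR 22 = 18 ≥ 4 — no move.
  27: 27 XOR 22 = 13 < 27 — winning move (to 13).
  15: 15 XOR 22 = 25 ≥ 15 — no move.
  18: 18 XOR 22 = 4 < 18 — winning move (to 4).
  20: 20 XOR 22 = 2 < 20 — winning move (to 2).
That gives 3 winning moves.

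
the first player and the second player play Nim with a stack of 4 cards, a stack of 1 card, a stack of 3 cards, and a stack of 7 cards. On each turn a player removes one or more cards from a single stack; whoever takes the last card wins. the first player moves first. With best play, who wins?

the first player wins

Bitwise XOR of the heap sizes:
  100  (4)
  001  (1)
  011  (3)
  111  (7)
  ---
  001  (1)
The nim-sum is 1 ≠ 0, so this is an N-position: the player to move can win; the first player has a winning move.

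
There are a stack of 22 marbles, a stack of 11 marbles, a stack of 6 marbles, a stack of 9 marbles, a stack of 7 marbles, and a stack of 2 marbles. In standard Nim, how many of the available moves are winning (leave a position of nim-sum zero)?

Write each in binary and XOR column by column:
  10110  (22)
  01011  (11)
  00110  (6)
  01001  (9)
  00111  (7)
  00010  (2)
  -----
  10111  (23)
The overall nim-sum is X = 23. A stack of size p has a winning move iff p XOR X < p (reduce it to p XOR X).
  22: 22 XOR 23 = 1 < 22 — winning move (to 1).
  11: 11 XOR 23 = 28 ≥ 11 — no move.
  6: 6 XOR 23 = 17 ≥ 6 — no move.
  9: 9 XOR 23 = 30 ≥ 9 — no move.
  7: 7 XOR 23 = 16 ≥ 7 — no move.
  2: 2 XOR 23 = 21 ≥ 2 — no move.
That gives 1 winning move.

1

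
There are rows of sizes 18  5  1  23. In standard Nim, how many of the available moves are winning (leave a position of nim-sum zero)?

Nim-sum: 18 ^ 5 ^ 1 ^ 23 = 1.
The overall nim-sum is X = 1. A row of size p has a winning move iff p XOR X < p (reduce it to p XOR X).
  18: 18 XOR 1 = 19 ≥ 18 — no move.
  5: 5 XOR 1 = 4 < 5 — winning move (to 4).
  1: 1 XOR 1 = 0 < 1 — winning move (to 0).
  23: 23 XOR 1 = 22 < 23 — winning move (to 22).
That gives 3 winning moves.

3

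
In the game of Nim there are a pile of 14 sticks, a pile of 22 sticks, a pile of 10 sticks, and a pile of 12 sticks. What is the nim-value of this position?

Nim-sum: 14 ^ 22 ^ 10 ^ 12 = 30.

30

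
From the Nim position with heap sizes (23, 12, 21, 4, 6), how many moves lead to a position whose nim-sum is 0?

Nim-sum: 23 XOR 12 XOR 21 XOR 4 XOR 6 = 12.
The overall nim-sum is X = 12. A heap of size p has a winning move iff p XOR X < p (reduce it to p XOR X).
  23: 23 XOR 12 = 27 ≥ 23 — no move.
  12: 12 XOR 12 = 0 < 12 — winning move (to 0).
  21: 21 XOR 12 = 25 ≥ 21 — no move.
  4: 4 XOR 12 = 8 ≥ 4 — no move.
  6: 6 XOR 12 = 10 ≥ 6 — no move.
That gives 1 winning move.

1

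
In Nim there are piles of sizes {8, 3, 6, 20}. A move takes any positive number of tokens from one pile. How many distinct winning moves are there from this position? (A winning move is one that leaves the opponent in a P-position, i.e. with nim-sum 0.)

1

In binary:
  01000  (8)
  00011  (3)
  00110  (6)
  10100  (20)
  -----
  11001  (25)
The overall nim-sum is X = 25. A pile of size p has a winning move iff p XOR X < p (reduce it to p XOR X).
  8: 8 XOR 25 = 17 ≥ 8 — no move.
  3: 3 XOR 25 = 26 ≥ 3 — no move.
  6: 6 XOR 25 = 31 ≥ 6 — no move.
  20: 20 XOR 25 = 13 < 20 — winning move (to 13).
That gives 1 winning move.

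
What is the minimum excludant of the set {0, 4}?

1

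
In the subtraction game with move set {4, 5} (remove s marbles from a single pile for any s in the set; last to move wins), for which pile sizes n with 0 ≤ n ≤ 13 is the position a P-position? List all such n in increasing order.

0, 1, 2, 3, 9, 10, 11, 12

Compute g(0), g(1), … for moves {4, 5}:
g(0) = mex{} = 0
g(1) = mex{} = 0
g(2) = mex{} = 0
g(3) = mex{} = 0
g(4) = mex{0} = 1
g(5) = mex{0} = 1
g(6) = mex{0} = 1
g(7) = mex{0} = 1
g(8) = mex{0,1} = 2
g(9) = mex{1} = 0
g(10) = mex{1} = 0
g(11) = mex{1} = 0
g(12) = mex{1,2} = 0
g(13) = mex{0,2} = 1
The P-positions (g = 0) in 0..13 are 0, 1, 2, 3, 9, 10, 11, 12.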